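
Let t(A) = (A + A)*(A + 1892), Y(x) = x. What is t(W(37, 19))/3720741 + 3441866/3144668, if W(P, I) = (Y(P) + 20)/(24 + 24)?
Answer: 136751268024645/124805281695872 ≈ 1.0957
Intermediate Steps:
W(P, I) = 5/12 + P/48 (W(P, I) = (P + 20)/(24 + 24) = (20 + P)/48 = (20 + P)*(1/48) = 5/12 + P/48)
t(A) = 2*A*(1892 + A) (t(A) = (2*A)*(1892 + A) = 2*A*(1892 + A))
t(W(37, 19))/3720741 + 3441866/3144668 = (2*(5/12 + (1/48)*37)*(1892 + (5/12 + (1/48)*37)))/3720741 + 3441866/3144668 = (2*(5/12 + 37/48)*(1892 + (5/12 + 37/48)))*(1/3720741) + 3441866*(1/3144668) = (2*(19/16)*(1892 + 19/16))*(1/3720741) + 1720933/1572334 = (2*(19/16)*(30291/16))*(1/3720741) + 1720933/1572334 = (575529/128)*(1/3720741) + 1720933/1572334 = 191843/158751616 + 1720933/1572334 = 136751268024645/124805281695872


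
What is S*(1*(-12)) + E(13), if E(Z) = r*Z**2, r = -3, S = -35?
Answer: -87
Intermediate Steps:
E(Z) = -3*Z**2
S*(1*(-12)) + E(13) = -35*(-12) - 3*13**2 = -35*(-12) - 3*169 = 420 - 507 = -87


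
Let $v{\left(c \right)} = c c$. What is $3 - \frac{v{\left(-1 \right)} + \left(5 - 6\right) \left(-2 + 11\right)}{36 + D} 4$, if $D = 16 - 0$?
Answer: $\frac{24}{13} \approx 1.8462$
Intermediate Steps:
$v{\left(c \right)} = c^{2}$
$D = 16$ ($D = 16 + 0 = 16$)
$3 - \frac{v{\left(-1 \right)} + \left(5 - 6\right) \left(-2 + 11\right)}{36 + D} 4 = 3 - \frac{\left(-1\right)^{2} + \left(5 - 6\right) \left(-2 + 11\right)}{36 + 16} \cdot 4 = 3 - \frac{1 - 9}{52} \cdot 4 = 3 - \frac{-8}{52} \cdot 4 = 3 \left(-1\right) \left(- \frac{2}{13}\right) 4 = 3 \cdot \frac{2}{13} \cdot 4 = 3 \cdot \frac{8}{13} = \frac{24}{13}$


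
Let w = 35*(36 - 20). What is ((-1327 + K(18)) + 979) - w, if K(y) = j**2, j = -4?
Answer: -892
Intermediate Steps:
K(y) = 16 (K(y) = (-4)**2 = 16)
w = 560 (w = 35*16 = 560)
((-1327 + K(18)) + 979) - w = ((-1327 + 16) + 979) - 1*560 = (-1311 + 979) - 560 = -332 - 560 = -892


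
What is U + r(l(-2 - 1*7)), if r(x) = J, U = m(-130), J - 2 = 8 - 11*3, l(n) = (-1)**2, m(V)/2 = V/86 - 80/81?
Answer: -97519/3483 ≈ -27.999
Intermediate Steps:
m(V) = -160/81 + V/43 (m(V) = 2*(V/86 - 80/81) = 2*(-80/81 + V/86) = -160/81 + V/43)
l(n) = 1
J = -23 (J = 2 + (8 - 11*3) = 2 + (8 - 1*33) = 2 + (8 - 33) = 2 - 25 = -23)
U = -17410/3483 (U = -160/81 + (1/43)*(-130) = -160/81 - 130/43 = -17410/3483 ≈ -4.9986)
r(x) = -23
U + r(l(-2 - 1*7)) = -17410/3483 - 23 = -97519/3483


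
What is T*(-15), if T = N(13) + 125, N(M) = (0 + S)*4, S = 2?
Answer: -1995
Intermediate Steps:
N(M) = 8 (N(M) = (0 + 2)*4 = 2*4 = 8)
T = 133 (T = 8 + 125 = 133)
T*(-15) = 133*(-15) = -1995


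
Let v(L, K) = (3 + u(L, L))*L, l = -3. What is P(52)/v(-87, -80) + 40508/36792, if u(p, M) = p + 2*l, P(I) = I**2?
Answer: 5786989/4001130 ≈ 1.4463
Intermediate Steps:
u(p, M) = -6 + p (u(p, M) = p + 2*(-3) = p - 6 = -6 + p)
v(L, K) = L*(-3 + L) (v(L, K) = (3 + (-6 + L))*L = (-3 + L)*L = L*(-3 + L))
P(52)/v(-87, -80) + 40508/36792 = 52**2/((-87*(-3 - 87))) + 40508/36792 = 2704/((-87*(-90))) + 40508*(1/36792) = 2704/7830 + 10127/9198 = 2704*(1/7830) + 10127/9198 = 1352/3915 + 10127/9198 = 5786989/4001130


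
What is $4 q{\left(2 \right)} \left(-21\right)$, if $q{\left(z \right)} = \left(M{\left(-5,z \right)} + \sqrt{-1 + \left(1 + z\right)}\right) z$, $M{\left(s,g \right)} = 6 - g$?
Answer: $-672 - 168 \sqrt{2} \approx -909.59$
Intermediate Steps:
$q{\left(z \right)} = z \left(6 + \sqrt{z} - z\right)$ ($q{\left(z \right)} = \left(\left(6 - z\right) + \sqrt{-1 + \left(1 + z\right)}\right) z = \left(\left(6 - z\right) + \sqrt{z}\right) z = \left(6 + \sqrt{z} - z\right) z = z \left(6 + \sqrt{z} - z\right)$)
$4 q{\left(2 \right)} \left(-21\right) = 4 \left(2^{\frac{3}{2}} - 2 \left(-6 + 2\right)\right) \left(-21\right) = 4 \left(2 \sqrt{2} - 2 \left(-4\right)\right) \left(-21\right) = 4 \left(2 \sqrt{2} + 8\right) \left(-21\right) = 4 \left(8 + 2 \sqrt{2}\right) \left(-21\right) = \left(32 + 8 \sqrt{2}\right) \left(-21\right) = -672 - 168 \sqrt{2}$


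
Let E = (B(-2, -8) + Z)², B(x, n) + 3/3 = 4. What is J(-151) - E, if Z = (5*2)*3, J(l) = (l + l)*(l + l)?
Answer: 90115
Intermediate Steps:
B(x, n) = 3 (B(x, n) = -1 + 4 = 3)
J(l) = 4*l² (J(l) = (2*l)*(2*l) = 4*l²)
Z = 30 (Z = 10*3 = 30)
E = 1089 (E = (3 + 30)² = 33² = 1089)
J(-151) - E = 4*(-151)² - 1*1089 = 4*22801 - 1089 = 91204 - 1089 = 90115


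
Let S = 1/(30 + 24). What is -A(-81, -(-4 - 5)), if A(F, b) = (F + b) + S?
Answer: 3887/54 ≈ 71.981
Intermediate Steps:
S = 1/54 ≈ 0.018519
A(F, b) = 1/54 + F + b (A(F, b) = (F + b) + 1/54 = 1/54 + F + b)
-A(-81, -(-4 - 5)) = -(1/54 - 81 - (-4 - 5)) = -(1/54 - 81 - 1*(-9)) = -(1/54 - 81 + 9) = -1*(-3887/54) = 3887/54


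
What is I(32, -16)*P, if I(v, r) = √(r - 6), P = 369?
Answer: 369*I*√22 ≈ 1730.8*I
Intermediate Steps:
I(v, r) = √(-6 + r)
I(32, -16)*P = √(-6 - 16)*369 = √(-22)*369 = (I*√22)*369 = 369*I*√22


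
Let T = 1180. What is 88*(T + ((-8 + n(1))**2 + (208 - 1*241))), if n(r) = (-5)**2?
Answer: 126368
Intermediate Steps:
n(r) = 25
88*(T + ((-8 + n(1))**2 + (208 - 1*241))) = 88*(1180 + ((-8 + 25)**2 + (208 - 1*241))) = 88*(1180 + (17**2 + (208 - 241))) = 88*(1180 + (289 - 33)) = 88*(1180 + 256) = 88*1436 = 126368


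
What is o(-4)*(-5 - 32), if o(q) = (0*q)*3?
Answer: 0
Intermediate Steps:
o(q) = 0 (o(q) = 0*3 = 0)
o(-4)*(-5 - 32) = 0*(-5 - 32) = 0*(-37) = 0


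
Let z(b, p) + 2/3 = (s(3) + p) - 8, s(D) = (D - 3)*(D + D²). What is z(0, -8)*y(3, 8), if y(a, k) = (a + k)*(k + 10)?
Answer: -3300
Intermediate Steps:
s(D) = (-3 + D)*(D + D²)
z(b, p) = -26/3 + p (z(b, p) = -⅔ + ((3*(-3 + 3² - 2*3) + p) - 8) = -⅔ + ((3*(-3 + 9 - 6) + p) - 8) = -⅔ + ((3*0 + p) - 8) = -⅔ + ((0 + p) - 8) = -⅔ + (p - 8) = -⅔ + (-8 + p) = -26/3 + p)
y(a, k) = (10 + k)*(a + k) (y(a, k) = (a + k)*(10 + k) = (10 + k)*(a + k))
z(0, -8)*y(3, 8) = (-26/3 - 8)*(8² + 10*3 + 10*8 + 3*8) = -50*(64 + 30 + 80 + 24)/3 = -50/3*198 = -3300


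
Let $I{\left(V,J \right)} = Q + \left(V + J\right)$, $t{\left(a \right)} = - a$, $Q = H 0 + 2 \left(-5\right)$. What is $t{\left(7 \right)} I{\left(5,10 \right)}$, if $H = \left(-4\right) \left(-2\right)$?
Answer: $-35$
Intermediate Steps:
$H = 8$
$Q = -10$ ($Q = 8 \cdot 0 + 2 \left(-5\right) = 0 - 10 = -10$)
$I{\left(V,J \right)} = -10 + J + V$ ($I{\left(V,J \right)} = -10 + \left(V + J\right) = -10 + \left(J + V\right) = -10 + J + V$)
$t{\left(7 \right)} I{\left(5,10 \right)} = \left(-1\right) 7 \left(-10 + 10 + 5\right) = \left(-7\right) 5 = -35$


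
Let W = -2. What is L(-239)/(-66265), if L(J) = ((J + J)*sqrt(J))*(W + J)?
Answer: -115198*I*sqrt(239)/66265 ≈ -26.876*I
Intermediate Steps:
L(J) = 2*J**(3/2)*(-2 + J) (L(J) = ((J + J)*sqrt(J))*(-2 + J) = ((2*J)*sqrt(J))*(-2 + J) = (2*J**(3/2))*(-2 + J) = 2*J**(3/2)*(-2 + J))
L(-239)/(-66265) = (2*(-239)**(3/2)*(-2 - 239))/(-66265) = (2*(-239*I*sqrt(239))*(-241))*(-1/66265) = (115198*I*sqrt(239))*(-1/66265) = -115198*I*sqrt(239)/66265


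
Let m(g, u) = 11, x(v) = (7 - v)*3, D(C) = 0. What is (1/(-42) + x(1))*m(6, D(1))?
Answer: 8305/42 ≈ 197.74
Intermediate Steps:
x(v) = 21 - 3*v
(1/(-42) + x(1))*m(6, D(1)) = (1/(-42) + (21 - 3*1))*11 = (-1/42 + (21 - 3))*11 = (-1/42 + 18)*11 = (755/42)*11 = 8305/42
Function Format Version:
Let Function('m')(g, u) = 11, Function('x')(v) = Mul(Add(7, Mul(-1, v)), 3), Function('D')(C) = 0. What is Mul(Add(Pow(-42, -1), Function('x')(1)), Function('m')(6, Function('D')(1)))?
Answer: Rational(8305, 42) ≈ 197.74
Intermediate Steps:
Function('x')(v) = Add(21, Mul(-3, v))
Mul(Add(Pow(-42, -1), Function('x')(1)), Function('m')(6, Function('D')(1))) = Mul(Add(Pow(-42, -1), Add(21, Mul(-3, 1))), 11) = Mul(Add(Rational(-1, 42), Add(21, -3)), 11) = Mul(Add(Rational(-1, 42), 18), 11) = Mul(Rational(755, 42), 11) = Rational(8305, 42)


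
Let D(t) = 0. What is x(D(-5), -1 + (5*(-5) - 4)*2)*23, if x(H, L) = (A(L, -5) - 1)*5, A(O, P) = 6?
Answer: 575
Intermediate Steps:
x(H, L) = 25 (x(H, L) = (6 - 1)*5 = 5*5 = 25)
x(D(-5), -1 + (5*(-5) - 4)*2)*23 = 25*23 = 575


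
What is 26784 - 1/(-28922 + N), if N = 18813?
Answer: 270759457/10109 ≈ 26784.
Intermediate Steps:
26784 - 1/(-28922 + N) = 26784 - 1/(-28922 + 18813) = 26784 - 1/(-10109) = 26784 - 1*(-1/10109) = 26784 + 1/10109 = 270759457/10109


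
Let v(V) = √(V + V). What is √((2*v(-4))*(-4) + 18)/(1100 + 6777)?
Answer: √(18 - 16*I*√2)/7877 ≈ 0.00061486 - 0.00029656*I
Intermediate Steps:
v(V) = √2*√V (v(V) = √(2*V) = √2*√V)
√((2*v(-4))*(-4) + 18)/(1100 + 6777) = √((2*(√2*√(-4)))*(-4) + 18)/(1100 + 6777) = √((2*(√2*(2*I)))*(-4) + 18)/7877 = √((2*(2*I*√2))*(-4) + 18)*(1/7877) = √((4*I*√2)*(-4) + 18)*(1/7877) = √(-16*I*√2 + 18)*(1/7877) = √(18 - 16*I*√2)*(1/7877) = √(18 - 16*I*√2)/7877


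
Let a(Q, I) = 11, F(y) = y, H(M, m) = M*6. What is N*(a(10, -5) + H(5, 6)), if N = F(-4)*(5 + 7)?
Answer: -1968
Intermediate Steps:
H(M, m) = 6*M
N = -48 (N = -4*(5 + 7) = -4*12 = -48)
N*(a(10, -5) + H(5, 6)) = -48*(11 + 6*5) = -48*(11 + 30) = -48*41 = -1968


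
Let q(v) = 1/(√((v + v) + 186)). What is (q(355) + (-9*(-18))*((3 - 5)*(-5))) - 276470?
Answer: -274850 + √14/112 ≈ -2.7485e+5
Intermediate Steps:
q(v) = (186 + 2*v)^(-½) (q(v) = 1/(√(2*v + 186)) = 1/(√(186 + 2*v)) = (186 + 2*v)^(-½))
(q(355) + (-9*(-18))*((3 - 5)*(-5))) - 276470 = (√2/(2*√(93 + 355)) + (-9*(-18))*((3 - 5)*(-5))) - 276470 = (√2/(2*√448) + 162*(-2*(-5))) - 276470 = (√2*(√7/56)/2 + 162*10) - 276470 = (√14/112 + 1620) - 276470 = (1620 + √14/112) - 276470 = -274850 + √14/112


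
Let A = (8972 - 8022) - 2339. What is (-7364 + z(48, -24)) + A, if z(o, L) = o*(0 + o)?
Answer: -6449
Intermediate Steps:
z(o, L) = o² (z(o, L) = o*o = o²)
A = -1389 (A = 950 - 2339 = -1389)
(-7364 + z(48, -24)) + A = (-7364 + 48²) - 1389 = (-7364 + 2304) - 1389 = -5060 - 1389 = -6449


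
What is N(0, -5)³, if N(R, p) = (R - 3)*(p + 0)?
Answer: 3375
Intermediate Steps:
N(R, p) = p*(-3 + R) (N(R, p) = (-3 + R)*p = p*(-3 + R))
N(0, -5)³ = (-5*(-3 + 0))³ = (-5*(-3))³ = 15³ = 3375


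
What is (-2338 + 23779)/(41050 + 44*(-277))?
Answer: 21441/28862 ≈ 0.74288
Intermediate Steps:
(-2338 + 23779)/(41050 + 44*(-277)) = 21441/(41050 - 12188) = 21441/28862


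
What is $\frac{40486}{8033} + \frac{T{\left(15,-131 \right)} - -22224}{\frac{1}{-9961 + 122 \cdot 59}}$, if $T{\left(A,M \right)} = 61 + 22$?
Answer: $- \frac{495107817467}{8033} \approx -6.1634 \cdot 10^{7}$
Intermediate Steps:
$T{\left(A,M \right)} = 83$
$\frac{40486}{8033} + \frac{T{\left(15,-131 \right)} - -22224}{\frac{1}{-9961 + 122 \cdot 59}} = \frac{40486}{8033} + \frac{83 - -22224}{\frac{1}{-9961 + 122 \cdot 59}} = 40486 \cdot \frac{1}{8033} + \frac{83 + 22224}{\frac{1}{-9961 + 7198}} = \frac{40486}{8033} + \frac{22307}{\frac{1}{-2763}} = \frac{40486}{8033} + \frac{22307}{- \frac{1}{2763}} = \frac{40486}{8033} + 22307 \left(-2763\right) = \frac{40486}{8033} - 61634241 = - \frac{495107817467}{8033}$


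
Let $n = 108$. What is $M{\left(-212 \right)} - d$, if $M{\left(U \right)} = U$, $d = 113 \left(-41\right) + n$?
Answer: $4313$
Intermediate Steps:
$d = -4525$ ($d = 113 \left(-41\right) + 108 = -4633 + 108 = -4525$)
$M{\left(-212 \right)} - d = -212 - -4525 = -212 + 4525 = 4313$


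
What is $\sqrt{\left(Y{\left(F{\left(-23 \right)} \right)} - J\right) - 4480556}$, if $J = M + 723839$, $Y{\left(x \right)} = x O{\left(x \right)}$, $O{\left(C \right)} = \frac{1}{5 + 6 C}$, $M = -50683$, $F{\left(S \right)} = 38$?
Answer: $\frac{i \sqrt{279789861914}}{233} \approx 2270.2 i$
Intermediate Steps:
$Y{\left(x \right)} = \frac{x}{5 + 6 x}$
$J = 673156$ ($J = -50683 + 723839 = 673156$)
$\sqrt{\left(Y{\left(F{\left(-23 \right)} \right)} - J\right) - 4480556} = \sqrt{\left(\frac{38}{5 + 6 \cdot 38} - 673156\right) - 4480556} = \sqrt{\left(\frac{38}{5 + 228} - 673156\right) - 4480556} = \sqrt{\left(\frac{38}{233} - 673156\right) - 4480556} = \sqrt{- \frac{156845310}{233} - 4480556} = \sqrt{- \frac{1200814858}{233}} = \frac{i \sqrt{279789861914}}{233}$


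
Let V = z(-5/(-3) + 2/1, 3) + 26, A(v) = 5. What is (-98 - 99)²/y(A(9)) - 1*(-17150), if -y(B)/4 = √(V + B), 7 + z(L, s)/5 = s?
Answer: 17150 - 38809*√11/44 ≈ 14225.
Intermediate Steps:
z(L, s) = -35 + 5*s
V = 6 (V = (-35 + 5*3) + 26 = (-35 + 15) + 26 = -20 + 26 = 6)
y(B) = -4*√(6 + B)
(-98 - 99)²/y(A(9)) - 1*(-17150) = (-98 - 99)²/((-4*√(6 + 5))) - 1*(-17150) = (-197)²/((-4*√11)) + 17150 = 38809*(-√11/44) + 17150 = -38809*√11/44 + 17150 = 17150 - 38809*√11/44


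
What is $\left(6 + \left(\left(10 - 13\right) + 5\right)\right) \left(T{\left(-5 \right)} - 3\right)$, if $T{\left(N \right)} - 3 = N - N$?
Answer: $0$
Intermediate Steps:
$T{\left(N \right)} = 3$ ($T{\left(N \right)} = 3 + \left(N - N\right) = 3 + 0 = 3$)
$\left(6 + \left(\left(10 - 13\right) + 5\right)\right) \left(T{\left(-5 \right)} - 3\right) = \left(6 + \left(\left(10 - 13\right) + 5\right)\right) \left(3 - 3\right) = \left(6 + \left(-3 + 5\right)\right) \left(3 - 3\right) = \left(6 + 2\right) 0 = 8 \cdot 0 = 0$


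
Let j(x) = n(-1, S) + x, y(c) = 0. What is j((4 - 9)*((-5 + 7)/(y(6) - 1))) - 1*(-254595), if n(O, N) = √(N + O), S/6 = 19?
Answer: 254605 + √113 ≈ 2.5462e+5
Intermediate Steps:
S = 114 (S = 6*19 = 114)
j(x) = x + √113 (j(x) = √(114 - 1) + x = √113 + x = x + √113)
j((4 - 9)*((-5 + 7)/(y(6) - 1))) - 1*(-254595) = ((4 - 9)*((-5 + 7)/(0 - 1)) + √113) - 1*(-254595) = (-10/(-1) + √113) + 254595 = (-10*(-1) + √113) + 254595 = (-5*(-2) + √113) + 254595 = (10 + √113) + 254595 = 254605 + √113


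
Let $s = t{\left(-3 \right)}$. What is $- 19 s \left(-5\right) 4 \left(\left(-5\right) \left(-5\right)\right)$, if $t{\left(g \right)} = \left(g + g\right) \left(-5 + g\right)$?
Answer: $456000$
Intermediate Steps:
$t{\left(g \right)} = 2 g \left(-5 + g\right)$
$s = 48$ ($s = 2 \left(-3\right) \left(-5 - 3\right) = 2 \left(-3\right) \left(-8\right) = 48$)
$- 19 s \left(-5\right) 4 \left(\left(-5\right) \left(-5\right)\right) = \left(-19\right) 48 \left(-5\right) 4 \left(\left(-5\right) \left(-5\right)\right) = - 912 \left(\left(-20\right) 25\right) = \left(-912\right) \left(-500\right) = 456000$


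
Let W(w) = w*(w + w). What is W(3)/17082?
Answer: 1/949 ≈ 0.0010537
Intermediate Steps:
W(w) = 2*w² (W(w) = w*(2*w) = 2*w²)
W(3)/17082 = (2*3²)/17082 = (2*9)*(1/17082) = 18*(1/17082) = 1/949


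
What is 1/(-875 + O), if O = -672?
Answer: -1/1547 ≈ -0.00064641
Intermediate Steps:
1/(-875 + O) = 1/(-875 - 672) = 1/(-1547) = -1/1547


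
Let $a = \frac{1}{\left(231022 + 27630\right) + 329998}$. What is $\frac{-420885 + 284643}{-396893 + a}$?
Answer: $\frac{990109300}{2884334129} \approx 0.34327$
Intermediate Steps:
$a = \frac{1}{588650}$ ($a = \frac{1}{258652 + 329998} = \frac{1}{588650} \approx 1.6988 \cdot 10^{-6}$)
$\frac{-420885 + 284643}{-396893 + a} = \frac{-420885 + 284643}{-396893 + \frac{1}{588650}} = - \frac{136242}{- \frac{233631064449}{588650}} = \left(-136242\right) \left(- \frac{588650}{233631064449}\right) = \frac{990109300}{2884334129}$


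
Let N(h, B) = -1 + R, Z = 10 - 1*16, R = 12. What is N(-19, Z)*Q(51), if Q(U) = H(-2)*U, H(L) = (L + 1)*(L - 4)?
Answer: 3366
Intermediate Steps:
Z = -6 (Z = 10 - 16 = -6)
H(L) = (1 + L)*(-4 + L)
Q(U) = 6*U (Q(U) = (-4 + (-2)² - 3*(-2))*U = (-4 + 4 + 6)*U = 6*U)
N(h, B) = 11 (N(h, B) = -1 + 12 = 11)
N(-19, Z)*Q(51) = 11*(6*51) = 11*306 = 3366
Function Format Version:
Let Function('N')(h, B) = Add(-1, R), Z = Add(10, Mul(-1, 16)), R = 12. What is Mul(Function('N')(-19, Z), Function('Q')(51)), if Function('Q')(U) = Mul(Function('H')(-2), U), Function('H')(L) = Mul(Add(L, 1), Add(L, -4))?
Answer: 3366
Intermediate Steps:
Z = -6 (Z = Add(10, -16) = -6)
Function('H')(L) = Mul(Add(1, L), Add(-4, L))
Function('Q')(U) = Mul(6, U) (Function('Q')(U) = Mul(Add(-4, Pow(-2, 2), Mul(-3, -2)), U) = Mul(Add(-4, 4, 6), U) = Mul(6, U))
Function('N')(h, B) = 11 (Function('N')(h, B) = Add(-1, 12) = 11)
Mul(Function('N')(-19, Z), Function('Q')(51)) = Mul(11, Mul(6, 51)) = Mul(11, 306) = 3366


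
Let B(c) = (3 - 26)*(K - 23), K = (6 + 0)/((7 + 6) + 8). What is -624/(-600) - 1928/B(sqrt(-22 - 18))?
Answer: -242318/91425 ≈ -2.6505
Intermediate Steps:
K = 2/7 (K = 6/(13 + 8) = 6/21 = 6*(1/21) = 2/7 ≈ 0.28571)
B(c) = 3657/7 (B(c) = (3 - 26)*(2/7 - 23) = -23*(-159/7) = 3657/7)
-624/(-600) - 1928/B(sqrt(-22 - 18)) = -624/(-600) - 1928/3657/7 = -624*(-1/600) - 1928*7/3657 = 26/25 - 13496/3657 = -242318/91425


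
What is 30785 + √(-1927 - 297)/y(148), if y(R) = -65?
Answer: 30785 - 4*I*√139/65 ≈ 30785.0 - 0.72553*I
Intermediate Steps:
30785 + √(-1927 - 297)/y(148) = 30785 + √(-1927 - 297)/(-65) = 30785 + √(-2224)*(-1/65) = 30785 + (4*I*√139)*(-1/65) = 30785 - 4*I*√139/65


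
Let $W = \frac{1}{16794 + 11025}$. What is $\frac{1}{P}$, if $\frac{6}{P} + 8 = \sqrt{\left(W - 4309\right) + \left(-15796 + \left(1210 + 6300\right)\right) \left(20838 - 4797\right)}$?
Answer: $- \frac{4}{3} + \frac{2 i \sqrt{714349892767214}}{27819} \approx -1.3333 + 1921.5 i$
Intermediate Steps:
$W = \frac{1}{27819} \approx 3.5947 \cdot 10^{-5}$
$P = \frac{6}{-8 + \frac{4 i \sqrt{714349892767214}}{9273}}$ ($P = \frac{6}{-8 + \sqrt{\left(\frac{1}{27819} - 4309\right) + \left(-15796 + \left(1210 + 6300\right)\right) \left(20838 - 4797\right)}} = \frac{6}{-8 + \sqrt{- \frac{119872070}{27819} + \left(-15796 + 7510\right) 16041}} = \frac{6}{-8 + \sqrt{- \frac{119872070}{27819} - 132915726}} = \frac{6}{-8 + \sqrt{- \frac{3697702453664}{27819}}} = \frac{6}{-8 + \frac{4 i \sqrt{714349892767214}}{9273}} \approx -3.6112 \cdot 10^{-7} - 0.00052042 i$)
$\frac{1}{P} = \frac{1}{- \frac{83457}{231106514630} - \frac{9 i \sqrt{714349892767214}}{462213029260}}$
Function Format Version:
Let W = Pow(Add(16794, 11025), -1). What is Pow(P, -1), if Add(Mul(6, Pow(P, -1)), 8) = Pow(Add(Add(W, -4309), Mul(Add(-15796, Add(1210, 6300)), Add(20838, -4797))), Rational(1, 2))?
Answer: Add(Rational(-4, 3), Mul(Rational(2, 27819), I, Pow(714349892767214, Rational(1, 2)))) ≈ Add(-1.3333, Mul(1921.5, I))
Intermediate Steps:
W = Rational(1, 27819) (W = Pow(27819, -1) = Rational(1, 27819) ≈ 3.5947e-5)
P = Mul(6, Pow(Add(-8, Mul(Rational(4, 9273), I, Pow(714349892767214, Rational(1, 2)))), -1)) (P = Mul(6, Pow(Add(-8, Pow(Add(Add(Rational(1, 27819), -4309), Mul(Add(-15796, Add(1210, 6300)), Add(20838, -4797))), Rational(1, 2))), -1)) = Mul(6, Pow(Add(-8, Pow(Add(Rational(-119872070, 27819), Mul(Add(-15796, 7510), 16041)), Rational(1, 2))), -1)) = Mul(6, Pow(Add(-8, Pow(Add(Rational(-119872070, 27819), Mul(-8286, 16041)), Rational(1, 2))), -1)) = Mul(6, Pow(Add(-8, Pow(Add(Rational(-119872070, 27819), -132915726), Rational(1, 2))), -1)) = Mul(6, Pow(Add(-8, Pow(Rational(-3697702453664, 27819), Rational(1, 2))), -1)) = Mul(6, Pow(Add(-8, Mul(Rational(4, 9273), I, Pow(714349892767214, Rational(1, 2)))), -1)) ≈ Add(-3.6112e-7, Mul(-0.00052042, I)))
Pow(P, -1) = Pow(Add(Rational(-83457, 231106514630), Mul(Rational(-9, 462213029260), I, Pow(714349892767214, Rational(1, 2)))), -1)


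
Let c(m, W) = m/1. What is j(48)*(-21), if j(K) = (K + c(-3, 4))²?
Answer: -42525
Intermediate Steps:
c(m, W) = m (c(m, W) = m*1 = m)
j(K) = (-3 + K)² (j(K) = (K - 3)² = (-3 + K)²)
j(48)*(-21) = (-3 + 48)²*(-21) = 45²*(-21) = 2025*(-21) = -42525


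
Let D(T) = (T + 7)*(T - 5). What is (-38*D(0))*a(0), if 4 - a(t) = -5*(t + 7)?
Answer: 51870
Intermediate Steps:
D(T) = (-5 + T)*(7 + T) (D(T) = (7 + T)*(-5 + T) = (-5 + T)*(7 + T))
a(t) = 39 + 5*t (a(t) = 4 - (-5)*(t + 7) = 4 - (-5)*(7 + t) = 4 - (-35 - 5*t) = 4 + (35 + 5*t) = 39 + 5*t)
(-38*D(0))*a(0) = (-38*(-35 + 0² + 2*0))*(39 + 5*0) = (-38*(-35 + 0 + 0))*(39 + 0) = -38*(-35)*39 = 1330*39 = 51870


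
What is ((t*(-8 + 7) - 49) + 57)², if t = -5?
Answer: 169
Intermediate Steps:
((t*(-8 + 7) - 49) + 57)² = ((-5*(-8 + 7) - 49) + 57)² = ((-5*(-1) - 49) + 57)² = ((5 - 49) + 57)² = (-44 + 57)² = 13² = 169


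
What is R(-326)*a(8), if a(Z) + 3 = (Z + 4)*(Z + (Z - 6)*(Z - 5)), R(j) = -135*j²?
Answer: -2367297900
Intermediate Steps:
a(Z) = -3 + (4 + Z)*(Z + (-6 + Z)*(-5 + Z)) (a(Z) = -3 + (Z + 4)*(Z + (Z - 6)*(Z - 5)) = -3 + (4 + Z)*(Z + (-6 + Z)*(-5 + Z)))
R(-326)*a(8) = (-135*(-326)²)*(117 + 8³ - 10*8 - 6*8²) = (-135*106276)*(117 + 512 - 80 - 6*64) = -14347260*(117 + 512 - 80 - 384) = -14347260*165 = -2367297900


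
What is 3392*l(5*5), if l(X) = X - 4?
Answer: 71232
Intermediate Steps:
l(X) = -4 + X
3392*l(5*5) = 3392*(-4 + 5*5) = 3392*(-4 + 25) = 3392*21 = 71232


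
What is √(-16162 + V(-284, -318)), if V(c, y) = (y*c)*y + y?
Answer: 4*I*√1795981 ≈ 5360.6*I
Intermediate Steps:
V(c, y) = y + c*y² (V(c, y) = (c*y)*y + y = c*y² + y = y + c*y²)
√(-16162 + V(-284, -318)) = √(-16162 - 318*(1 - 284*(-318))) = √(-16162 - 318*(1 + 90312)) = √(-16162 - 318*90313) = √(-16162 - 28719534) = √(-28735696) = 4*I*√1795981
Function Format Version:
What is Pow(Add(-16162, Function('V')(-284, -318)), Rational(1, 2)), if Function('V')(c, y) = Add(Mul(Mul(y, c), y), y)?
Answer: Mul(4, I, Pow(1795981, Rational(1, 2))) ≈ Mul(5360.6, I)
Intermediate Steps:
Function('V')(c, y) = Add(y, Mul(c, Pow(y, 2))) (Function('V')(c, y) = Add(Mul(Mul(c, y), y), y) = Add(Mul(c, Pow(y, 2)), y) = Add(y, Mul(c, Pow(y, 2))))
Pow(Add(-16162, Function('V')(-284, -318)), Rational(1, 2)) = Pow(Add(-16162, Mul(-318, Add(1, Mul(-284, -318)))), Rational(1, 2)) = Pow(Add(-16162, Mul(-318, Add(1, 90312))), Rational(1, 2)) = Pow(Add(-16162, Mul(-318, 90313)), Rational(1, 2)) = Pow(Add(-16162, -28719534), Rational(1, 2)) = Pow(-28735696, Rational(1, 2)) = Mul(4, I, Pow(1795981, Rational(1, 2)))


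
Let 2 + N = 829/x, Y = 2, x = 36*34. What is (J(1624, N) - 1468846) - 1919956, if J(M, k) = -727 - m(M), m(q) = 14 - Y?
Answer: -3389541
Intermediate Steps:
x = 1224
N = -1619/1224 (N = -2 + 829/1224 = -1619/1224 ≈ -1.3227)
m(q) = 12 (m(q) = 14 - 1*2 = 14 - 2 = 12)
J(M, k) = -739 (J(M, k) = -727 - 1*12 = -727 - 12 = -739)
(J(1624, N) - 1468846) - 1919956 = (-739 - 1468846) - 1919956 = -1469585 - 1919956 = -3389541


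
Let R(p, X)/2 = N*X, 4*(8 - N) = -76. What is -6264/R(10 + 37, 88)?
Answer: -29/22 ≈ -1.3182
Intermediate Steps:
N = 27 (N = 8 - 1/4*(-76) = 8 + 19 = 27)
R(p, X) = 54*X (R(p, X) = 2*(27*X) = 54*X)
-6264/R(10 + 37, 88) = -6264/(54*88) = -6264/4752 = -6264*1/4752 = -29/22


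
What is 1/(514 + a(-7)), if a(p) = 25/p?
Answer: 7/3573 ≈ 0.0019591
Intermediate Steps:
1/(514 + a(-7)) = 1/(514 + 25/(-7)) = 1/(514 + 25*(-1/7)) = 1/(514 - 25/7) = 1/(3573/7) = 7/3573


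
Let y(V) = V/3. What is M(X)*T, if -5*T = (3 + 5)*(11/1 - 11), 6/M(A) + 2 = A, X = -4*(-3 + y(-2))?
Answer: 0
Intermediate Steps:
y(V) = V/3 (y(V) = V*(1/3) = V/3)
X = 44/3 (X = -4*(-3 + (1/3)*(-2)) = -4*(-3 - 2/3) = -4*(-11/3) = 44/3 ≈ 14.667)
M(A) = 6/(-2 + A)
T = 0 (T = -(3 + 5)*(11/1 - 11)/5 = -8*(11*1 - 11)/5 = -8*(11 - 11)/5 = -8*0/5 = -1/5*0 = 0)
M(X)*T = (6/(-2 + 44/3))*0 = (6/(38/3))*0 = (6*(3/38))*0 = (9/19)*0 = 0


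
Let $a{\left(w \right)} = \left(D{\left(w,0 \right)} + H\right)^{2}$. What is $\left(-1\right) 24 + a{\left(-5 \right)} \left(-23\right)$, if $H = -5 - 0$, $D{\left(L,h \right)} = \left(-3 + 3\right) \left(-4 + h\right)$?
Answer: $-599$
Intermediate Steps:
$D{\left(L,h \right)} = 0$ ($D{\left(L,h \right)} = 0 \left(-4 + h\right) = 0$)
$H = -5$ ($H = -5 + 0 = -5$)
$a{\left(w \right)} = 25$ ($a{\left(w \right)} = \left(0 - 5\right)^{2} = \left(-5\right)^{2} = 25$)
$\left(-1\right) 24 + a{\left(-5 \right)} \left(-23\right) = \left(-1\right) 24 + 25 \left(-23\right) = -24 - 575 = -599$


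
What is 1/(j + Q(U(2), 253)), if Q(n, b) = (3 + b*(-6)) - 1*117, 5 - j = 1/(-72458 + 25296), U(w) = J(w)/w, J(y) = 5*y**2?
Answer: -47162/76732573 ≈ -0.00061463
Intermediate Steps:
U(w) = 5*w (U(w) = (5*w**2)/w = 5*w)
j = 235811/47162 (j = 5 - 1/(-72458 + 25296) = 5 - 1/(-47162) = 5 - 1*(-1/47162) = 5 + 1/47162 = 235811/47162 ≈ 5.0000)
Q(n, b) = -114 - 6*b (Q(n, b) = (3 - 6*b) - 117 = -114 - 6*b)
1/(j + Q(U(2), 253)) = 1/(235811/47162 + (-114 - 6*253)) = 1/(235811/47162 + (-114 - 1518)) = 1/(235811/47162 - 1632) = 1/(-76732573/47162) = -47162/76732573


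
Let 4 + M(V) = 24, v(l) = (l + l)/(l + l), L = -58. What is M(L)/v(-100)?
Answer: 20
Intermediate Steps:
v(l) = 1 (v(l) = (2*l)/((2*l)) = (2*l)*(1/(2*l)) = 1)
M(V) = 20 (M(V) = -4 + 24 = 20)
M(L)/v(-100) = 20/1 = 20*1 = 20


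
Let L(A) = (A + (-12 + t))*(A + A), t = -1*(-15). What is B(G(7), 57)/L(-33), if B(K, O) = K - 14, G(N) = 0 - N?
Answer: -7/660 ≈ -0.010606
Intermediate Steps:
G(N) = -N
t = 15
B(K, O) = -14 + K
L(A) = 2*A*(3 + A) (L(A) = (A + (-12 + 15))*(A + A) = (A + 3)*(2*A) = (3 + A)*(2*A) = 2*A*(3 + A))
B(G(7), 57)/L(-33) = (-14 - 1*7)/((2*(-33)*(3 - 33))) = (-14 - 7)/((2*(-33)*(-30))) = -21/1980 = -21*1/1980 = -7/660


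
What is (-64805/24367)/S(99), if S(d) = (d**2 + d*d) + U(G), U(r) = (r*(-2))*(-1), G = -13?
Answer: -64805/477008392 ≈ -0.00013586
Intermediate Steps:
U(r) = 2*r (U(r) = -2*r*(-1) = 2*r)
S(d) = -26 + 2*d**2 (S(d) = (d**2 + d*d) + 2*(-13) = (d**2 + d**2) - 26 = 2*d**2 - 26 = -26 + 2*d**2)
(-64805/24367)/S(99) = (-64805/24367)/(-26 + 2*99**2) = (-64805*1/24367)/(-26 + 2*9801) = -64805/(24367*(-26 + 19602)) = -64805/24367/19576 = -64805/24367*1/19576 = -64805/477008392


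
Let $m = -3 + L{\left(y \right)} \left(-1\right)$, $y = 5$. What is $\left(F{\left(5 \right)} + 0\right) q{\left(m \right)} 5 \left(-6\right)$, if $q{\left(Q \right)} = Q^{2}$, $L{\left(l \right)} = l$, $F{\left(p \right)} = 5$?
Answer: $-9600$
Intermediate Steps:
$m = -8$ ($m = -3 + 5 \left(-1\right) = -3 - 5 = -8$)
$\left(F{\left(5 \right)} + 0\right) q{\left(m \right)} 5 \left(-6\right) = \left(5 + 0\right) \left(-8\right)^{2} \cdot 5 \left(-6\right) = 5 \cdot 64 \cdot 5 \left(-6\right) = 320 \cdot 5 \left(-6\right) = 1600 \left(-6\right) = -9600$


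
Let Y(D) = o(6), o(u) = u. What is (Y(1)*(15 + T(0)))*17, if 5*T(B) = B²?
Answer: 1530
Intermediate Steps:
T(B) = B²/5
Y(D) = 6
(Y(1)*(15 + T(0)))*17 = (6*(15 + (⅕)*0²))*17 = (6*(15 + (⅕)*0))*17 = (6*(15 + 0))*17 = (6*15)*17 = 90*17 = 1530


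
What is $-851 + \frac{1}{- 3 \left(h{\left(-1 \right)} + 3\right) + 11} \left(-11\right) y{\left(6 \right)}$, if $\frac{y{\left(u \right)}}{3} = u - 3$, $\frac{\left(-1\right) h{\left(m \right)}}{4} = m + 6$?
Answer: $- \frac{52861}{62} \approx -852.6$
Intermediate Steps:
$h{\left(m \right)} = -24 - 4 m$ ($h{\left(m \right)} = - 4 \left(m + 6\right) = - 4 \left(6 + m\right) = -24 - 4 m$)
$y{\left(u \right)} = -9 + 3 u$ ($y{\left(u \right)} = 3 \left(u - 3\right) = 3 \left(-3 + u\right) = -9 + 3 u$)
$-851 + \frac{1}{- 3 \left(h{\left(-1 \right)} + 3\right) + 11} \left(-11\right) y{\left(6 \right)} = -851 + \frac{1}{- 3 \left(\left(-24 - -4\right) + 3\right) + 11} \left(-11\right) \left(-9 + 3 \cdot 6\right) = -851 + \frac{1}{- 3 \left(\left(-24 + 4\right) + 3\right) + 11} \left(-11\right) \left(-9 + 18\right) = -851 + \frac{1}{- 3 \left(-20 + 3\right) + 11} \left(-11\right) 9 = -851 + \frac{1}{\left(-3\right) \left(-17\right) + 11} \left(-11\right) 9 = -851 + \frac{1}{51 + 11} \left(-11\right) 9 = -851 + \frac{1}{62} \left(-11\right) 9 = -851 - \frac{99}{62} = - \frac{52861}{62}$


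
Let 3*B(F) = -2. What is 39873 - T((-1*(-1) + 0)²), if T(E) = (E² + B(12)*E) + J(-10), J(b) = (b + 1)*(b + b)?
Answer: 119078/3 ≈ 39693.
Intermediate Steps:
J(b) = 2*b*(1 + b) (J(b) = (1 + b)*(2*b) = 2*b*(1 + b))
B(F) = -⅔ (B(F) = (⅓)*(-2) = -⅔)
T(E) = 180 + E² - 2*E/3 (T(E) = (E² - 2*E/3) + 2*(-10)*(1 - 10) = (E² - 2*E/3) + 2*(-10)*(-9) = (E² - 2*E/3) + 180 = 180 + E² - 2*E/3)
39873 - T((-1*(-1) + 0)²) = 39873 - (180 + ((-1*(-1) + 0)²)² - 2*(-1*(-1) + 0)²/3) = 39873 - (180 + ((1 + 0)²)² - 2*(1 + 0)²/3) = 39873 - (180 + (1²)² - ⅔*1²) = 39873 - (180 + 1² - ⅔*1) = 39873 - (180 + 1 - ⅔) = 39873 - 1*541/3 = 39873 - 541/3 = 119078/3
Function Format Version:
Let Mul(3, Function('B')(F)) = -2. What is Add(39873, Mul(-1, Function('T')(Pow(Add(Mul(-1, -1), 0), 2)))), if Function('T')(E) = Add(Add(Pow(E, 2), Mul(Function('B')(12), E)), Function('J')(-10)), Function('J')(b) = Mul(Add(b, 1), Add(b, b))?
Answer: Rational(119078, 3) ≈ 39693.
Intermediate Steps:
Function('J')(b) = Mul(2, b, Add(1, b)) (Function('J')(b) = Mul(Add(1, b), Mul(2, b)) = Mul(2, b, Add(1, b)))
Function('B')(F) = Rational(-2, 3) (Function('B')(F) = Mul(Rational(1, 3), -2) = Rational(-2, 3))
Function('T')(E) = Add(180, Pow(E, 2), Mul(Rational(-2, 3), E)) (Function('T')(E) = Add(Add(Pow(E, 2), Mul(Rational(-2, 3), E)), Mul(2, -10, Add(1, -10))) = Add(Add(Pow(E, 2), Mul(Rational(-2, 3), E)), Mul(2, -10, -9)) = Add(Add(Pow(E, 2), Mul(Rational(-2, 3), E)), 180) = Add(180, Pow(E, 2), Mul(Rational(-2, 3), E)))
Add(39873, Mul(-1, Function('T')(Pow(Add(Mul(-1, -1), 0), 2)))) = Add(39873, Mul(-1, Add(180, Pow(Pow(Add(Mul(-1, -1), 0), 2), 2), Mul(Rational(-2, 3), Pow(Add(Mul(-1, -1), 0), 2))))) = Add(39873, Mul(-1, Add(180, Pow(Pow(Add(1, 0), 2), 2), Mul(Rational(-2, 3), Pow(Add(1, 0), 2))))) = Add(39873, Mul(-1, Add(180, Pow(Pow(1, 2), 2), Mul(Rational(-2, 3), Pow(1, 2))))) = Add(39873, Mul(-1, Add(180, Pow(1, 2), Mul(Rational(-2, 3), 1)))) = Add(39873, Mul(-1, Add(180, 1, Rational(-2, 3)))) = Add(39873, Mul(-1, Rational(541, 3))) = Add(39873, Rational(-541, 3)) = Rational(119078, 3)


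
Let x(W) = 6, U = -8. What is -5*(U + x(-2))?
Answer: 10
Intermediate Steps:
-5*(U + x(-2)) = -5*(-8 + 6) = -5*(-2) = 10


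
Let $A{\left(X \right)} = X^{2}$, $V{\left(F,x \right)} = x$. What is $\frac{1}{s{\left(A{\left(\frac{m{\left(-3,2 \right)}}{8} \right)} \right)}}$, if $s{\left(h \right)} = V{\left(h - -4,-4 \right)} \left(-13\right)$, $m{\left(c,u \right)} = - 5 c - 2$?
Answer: $\frac{1}{52} \approx 0.019231$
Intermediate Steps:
$m{\left(c,u \right)} = -2 - 5 c$
$s{\left(h \right)} = 52$ ($s{\left(h \right)} = \left(-4\right) \left(-13\right) = 52$)
$\frac{1}{s{\left(A{\left(\frac{m{\left(-3,2 \right)}}{8} \right)} \right)}} = \frac{1}{52}$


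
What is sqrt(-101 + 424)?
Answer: sqrt(323) ≈ 17.972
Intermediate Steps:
sqrt(-101 + 424) = sqrt(323)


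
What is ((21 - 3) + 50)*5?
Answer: 340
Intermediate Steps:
((21 - 3) + 50)*5 = (18 + 50)*5 = 68*5 = 340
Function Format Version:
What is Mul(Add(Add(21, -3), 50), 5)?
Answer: 340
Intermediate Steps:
Mul(Add(Add(21, -3), 50), 5) = Mul(Add(18, 50), 5) = Mul(68, 5) = 340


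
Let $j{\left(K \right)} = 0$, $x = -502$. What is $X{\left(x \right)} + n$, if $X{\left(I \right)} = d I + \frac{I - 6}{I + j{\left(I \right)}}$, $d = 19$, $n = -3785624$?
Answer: $- \frac{952585408}{251} \approx -3.7952 \cdot 10^{6}$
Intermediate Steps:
$X{\left(I \right)} = 19 I + \frac{-6 + I}{I}$ ($X{\left(I \right)} = 19 I + \frac{I - 6}{I + 0} = 19 I + \frac{-6 + I}{I}$)
$X{\left(x \right)} + n = \left(1 - \frac{6}{-502} + 19 \left(-502\right)\right) - 3785624 = \left(1 - - \frac{3}{251} - 9538\right) - 3785624 = \left(1 + \frac{3}{251} - 9538\right) - 3785624 = - \frac{2393784}{251} - 3785624 = - \frac{952585408}{251}$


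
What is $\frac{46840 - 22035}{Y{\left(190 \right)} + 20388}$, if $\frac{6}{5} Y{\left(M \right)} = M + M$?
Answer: $\frac{74415}{62114} \approx 1.198$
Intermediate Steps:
$Y{\left(M \right)} = \frac{5 M}{3}$ ($Y{\left(M \right)} = \frac{5 \left(M + M\right)}{6} = \frac{5 \cdot 2 M}{6} = \frac{5 M}{3}$)
$\frac{46840 - 22035}{Y{\left(190 \right)} + 20388} = \frac{46840 - 22035}{\frac{5}{3} \cdot 190 + 20388} = \frac{24805}{\frac{950}{3} + 20388} = \frac{24805}{\frac{62114}{3}} = 24805 \cdot \frac{3}{62114} = \frac{74415}{62114}$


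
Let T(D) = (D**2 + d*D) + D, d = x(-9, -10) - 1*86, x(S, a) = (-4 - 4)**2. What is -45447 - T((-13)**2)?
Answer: -70459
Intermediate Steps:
x(S, a) = 64 (x(S, a) = (-8)**2 = 64)
d = -22 (d = 64 - 1*86 = 64 - 86 = -22)
T(D) = D**2 - 21*D (T(D) = (D**2 - 22*D) + D = D**2 - 21*D)
-45447 - T((-13)**2) = -45447 - (-13)**2*(-21 + (-13)**2) = -45447 - 169*(-21 + 169) = -45447 - 169*148 = -45447 - 1*25012 = -45447 - 25012 = -70459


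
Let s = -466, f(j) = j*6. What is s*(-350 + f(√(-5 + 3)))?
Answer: 163100 - 2796*I*√2 ≈ 1.631e+5 - 3954.1*I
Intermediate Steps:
f(j) = 6*j
s*(-350 + f(√(-5 + 3))) = -466*(-350 + 6*√(-5 + 3)) = -466*(-350 + 6*√(-2)) = -466*(-350 + 6*(I*√2)) = -466*(-350 + 6*I*√2) = 163100 - 2796*I*√2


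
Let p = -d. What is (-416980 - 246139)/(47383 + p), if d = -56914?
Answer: -663119/104297 ≈ -6.3580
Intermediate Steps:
p = 56914 (p = -1*(-56914) = 56914)
(-416980 - 246139)/(47383 + p) = (-416980 - 246139)/(47383 + 56914) = -663119/104297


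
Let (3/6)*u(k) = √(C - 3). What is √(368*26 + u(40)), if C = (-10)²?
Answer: √(9568 + 2*√97) ≈ 97.917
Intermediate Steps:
C = 100
u(k) = 2*√97 (u(k) = 2*√(100 - 3) = 2*√97)
√(368*26 + u(40)) = √(368*26 + 2*√97) = √(9568 + 2*√97)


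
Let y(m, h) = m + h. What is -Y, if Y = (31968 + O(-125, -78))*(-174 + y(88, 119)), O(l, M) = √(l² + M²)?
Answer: -1054944 - 33*√21709 ≈ -1.0598e+6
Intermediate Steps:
y(m, h) = h + m
O(l, M) = √(M² + l²)
Y = 1054944 + 33*√21709 (Y = (31968 + √((-78)² + (-125)²))*(-174 + (119 + 88)) = (31968 + √(6084 + 15625))*(-174 + 207) = (31968 + √21709)*33 = 1054944 + 33*√21709 ≈ 1.0598e+6)
-Y = -(1054944 + 33*√21709) = -1054944 - 33*√21709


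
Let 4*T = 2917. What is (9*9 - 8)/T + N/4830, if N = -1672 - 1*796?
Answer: -2894398/7044555 ≈ -0.41087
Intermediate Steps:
T = 2917/4 (T = (¼)*2917 = 2917/4 ≈ 729.25)
N = -2468 (N = -1672 - 796 = -2468)
(9*9 - 8)/T + N/4830 = (9*9 - 8)/(2917/4) - 2468/4830 = (81 - 8)*(4/2917) - 2468*1/4830 = 73*(4/2917) - 1234/2415 = 292/2917 - 1234/2415 = -2894398/7044555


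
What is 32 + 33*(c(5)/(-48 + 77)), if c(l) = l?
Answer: 1093/29 ≈ 37.690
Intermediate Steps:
32 + 33*(c(5)/(-48 + 77)) = 32 + 33*(5/(-48 + 77)) = 32 + 33*(5/29) = 32 + 165/29 = 1093/29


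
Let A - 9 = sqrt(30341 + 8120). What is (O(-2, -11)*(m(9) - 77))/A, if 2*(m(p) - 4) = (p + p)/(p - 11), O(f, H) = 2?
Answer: 279/7676 - 31*sqrt(38461)/7676 ≈ -0.75567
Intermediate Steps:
A = 9 + sqrt(38461) (A = 9 + sqrt(30341 + 8120) = 9 + sqrt(38461) ≈ 205.11)
m(p) = 4 + p/(-11 + p) (m(p) = 4 + ((p + p)/(p - 11))/2 = 4 + ((2*p)/(-11 + p))/2 = 4 + (2*p/(-11 + p))/2 = 4 + p/(-11 + p))
(O(-2, -11)*(m(9) - 77))/A = (2*((-44 + 5*9)/(-11 + 9) - 77))/(9 + sqrt(38461)) = (2*((-44 + 45)/(-2) - 77))/(9 + sqrt(38461)) = (2*(-1/2*1 - 77))/(9 + sqrt(38461)) = (2*(-1/2 - 77))/(9 + sqrt(38461)) = (2*(-155/2))/(9 + sqrt(38461)) = -155/(9 + sqrt(38461))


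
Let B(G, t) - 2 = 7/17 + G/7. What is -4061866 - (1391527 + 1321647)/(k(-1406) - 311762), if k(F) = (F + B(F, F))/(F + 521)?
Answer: -44454352845037552/10944341367 ≈ -4.0619e+6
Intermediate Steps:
B(G, t) = 41/17 + G/7 (B(G, t) = 2 + (7/17 + G/7) = 41/17 + G/7)
k(F) = (41/17 + 8*F/7)/(521 + F) (k(F) = (F + (41/17 + F/7))/(F + 521) = (41/17 + 8*F/7)/(521 + F))
-4061866 - (1391527 + 1321647)/(k(-1406) - 311762) = -4061866 - (1391527 + 1321647)/((287 + 136*(-1406))/(119*(521 - 1406)) - 311762) = -4061866 - 2713174/((1/119)*(287 - 191216)/(-885) - 311762) = -4061866 - 2713174/((1/119)*(-1/885)*(-190929) - 311762) = -4061866 - 2713174/(63643/35105 - 311762) = -4061866 - 2713174/(-10944341367/35105) = -4061866 - 2713174*(-35105)/10944341367 = -4061866 - 1*(-95245973270/10944341367) = -4061866 + 95245973270/10944341367 = -44454352845037552/10944341367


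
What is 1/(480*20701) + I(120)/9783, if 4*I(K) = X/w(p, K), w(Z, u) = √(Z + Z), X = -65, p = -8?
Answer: 1/9936480 + 65*I/156528 ≈ 1.0064e-7 + 0.00041526*I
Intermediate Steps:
w(Z, u) = √2*√Z (w(Z, u) = √(2*Z) = √2*√Z)
I(K) = 65*I/16 (I(K) = (-65*(-I/4))/4 = (-(-65)*I/4)/4 = (65*I/4)/4 = 65*I/16)
1/(480*20701) + I(120)/9783 = 1/(480*20701) + (65*I/16)/9783 = (1/480)*(1/20701) + (65*I/16)*(1/9783) = 1/9936480 + 65*I/156528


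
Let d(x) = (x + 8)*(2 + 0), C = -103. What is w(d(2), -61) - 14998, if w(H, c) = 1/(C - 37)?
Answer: -2099721/140 ≈ -14998.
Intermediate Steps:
d(x) = 16 + 2*x (d(x) = (8 + x)*2 = 16 + 2*x)
w(H, c) = -1/140 (w(H, c) = 1/(-103 - 37) = 1/(-140) = -1/140)
w(d(2), -61) - 14998 = -1/140 - 14998 = -2099721/140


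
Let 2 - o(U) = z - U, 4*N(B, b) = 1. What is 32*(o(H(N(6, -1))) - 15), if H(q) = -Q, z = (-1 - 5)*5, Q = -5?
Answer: 704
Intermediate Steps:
N(B, b) = ¼ (N(B, b) = (¼)*1 = ¼)
z = -30 (z = -6*5 = -30)
H(q) = 5 (H(q) = -1*(-5) = 5)
o(U) = 32 + U (o(U) = 2 - (-30 - U) = 2 + (30 + U) = 32 + U)
32*(o(H(N(6, -1))) - 15) = 32*((32 + 5) - 15) = 32*(37 - 15) = 32*22 = 704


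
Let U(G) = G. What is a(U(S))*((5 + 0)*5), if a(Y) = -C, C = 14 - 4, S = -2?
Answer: -250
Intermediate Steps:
C = 10
a(Y) = -10 (a(Y) = -1*10 = -10)
a(U(S))*((5 + 0)*5) = -10*(5 + 0)*5 = -50*5 = -10*25 = -250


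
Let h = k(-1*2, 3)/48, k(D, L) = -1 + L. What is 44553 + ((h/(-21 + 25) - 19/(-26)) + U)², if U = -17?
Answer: 69803200393/1557504 ≈ 44817.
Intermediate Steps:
h = 1/24 (h = (-1 + 3)/48 = 2*(1/48) = 1/24 ≈ 0.041667)
44553 + ((h/(-21 + 25) - 19/(-26)) + U)² = 44553 + ((1/(24*(-21 + 25)) - 19/(-26)) - 17)² = 44553 + (((1/24)/4 - 19*(-1/26)) - 17)² = 44553 + (((1/24)*(¼) + 19/26) - 17)² = 44553 + ((1/96 + 19/26) - 17)² = 44553 + (925/1248 - 17)² = 44553 + (-20291/1248)² = 44553 + 411724681/1557504 = 69803200393/1557504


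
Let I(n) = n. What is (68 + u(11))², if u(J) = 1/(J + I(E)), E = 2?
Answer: 783225/169 ≈ 4634.5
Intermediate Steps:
u(J) = 1/(2 + J) (u(J) = 1/(J + 2) = 1/(2 + J))
(68 + u(11))² = (68 + 1/(2 + 11))² = (68 + 1/13)² = (885/13)² = 783225/169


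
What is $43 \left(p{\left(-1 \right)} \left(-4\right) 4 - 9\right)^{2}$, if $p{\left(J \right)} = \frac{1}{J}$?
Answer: $2107$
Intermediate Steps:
$43 \left(p{\left(-1 \right)} \left(-4\right) 4 - 9\right)^{2} = 43 \left(\frac{1}{-1} \left(-4\right) 4 - 9\right)^{2} = 43 \left(\left(-1\right) \left(-4\right) 4 - 9\right)^{2} = 43 \left(4 \cdot 4 - 9\right)^{2} = 43 \left(16 - 9\right)^{2} = 43 \cdot 7^{2} = 43 \cdot 49 = 2107$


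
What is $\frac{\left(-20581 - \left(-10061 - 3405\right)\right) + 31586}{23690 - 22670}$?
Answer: $\frac{8157}{340} \approx 23.991$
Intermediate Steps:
$\frac{\left(-20581 - \left(-10061 - 3405\right)\right) + 31586}{23690 - 22670} = \frac{\left(-20581 - \left(-10061 - 3405\right)\right) + 31586}{1020} = \left(\left(-20581 - -13466\right) + 31586\right) \frac{1}{1020} = \left(\left(-20581 + 13466\right) + 31586\right) \frac{1}{1020} = \left(-7115 + 31586\right) \frac{1}{1020} = 24471 \cdot \frac{1}{1020} = \frac{8157}{340}$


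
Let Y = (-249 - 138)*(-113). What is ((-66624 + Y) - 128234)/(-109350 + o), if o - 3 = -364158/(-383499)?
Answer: 81514843/58979045 ≈ 1.3821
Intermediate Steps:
o = 168295/42611 (o = 3 - 364158/(-383499) = 3 - 364158*(-1/383499) = 3 + 40462/42611 = 168295/42611 ≈ 3.9496)
Y = 43731 (Y = -387*(-113) = 43731)
((-66624 + Y) - 128234)/(-109350 + o) = ((-66624 + 43731) - 128234)/(-109350 + 168295/42611) = (-22893 - 128234)/(-4659344555/42611) = -151127*(-42611/4659344555) = 81514843/58979045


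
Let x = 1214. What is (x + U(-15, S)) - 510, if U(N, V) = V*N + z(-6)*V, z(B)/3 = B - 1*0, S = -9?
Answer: 1001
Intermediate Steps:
z(B) = 3*B (z(B) = 3*(B - 1*0) = 3*(B + 0) = 3*B)
U(N, V) = -18*V + N*V (U(N, V) = V*N + (3*(-6))*V = N*V - 18*V = -18*V + N*V)
(x + U(-15, S)) - 510 = (1214 - 9*(-18 - 15)) - 510 = (1214 - 9*(-33)) - 510 = (1214 + 297) - 510 = 1511 - 510 = 1001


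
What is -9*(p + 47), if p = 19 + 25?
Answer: -819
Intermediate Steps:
p = 44
-9*(p + 47) = -9*(44 + 47) = -9*91 = -819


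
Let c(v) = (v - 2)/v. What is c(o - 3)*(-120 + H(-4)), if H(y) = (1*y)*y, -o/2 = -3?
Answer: -104/3 ≈ -34.667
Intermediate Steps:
o = 6 (o = -2*(-3) = 6)
H(y) = y² (H(y) = y*y = y²)
c(v) = (-2 + v)/v
c(o - 3)*(-120 + H(-4)) = ((-2 + (6 - 3))/(6 - 3))*(-120 + (-4)²) = ((-2 + 3)/3)*(-120 + 16) = ((⅓)*1)*(-104) = (⅓)*(-104) = -104/3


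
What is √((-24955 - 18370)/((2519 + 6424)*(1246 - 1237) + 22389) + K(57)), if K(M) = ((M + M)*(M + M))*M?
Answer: √1959983700259893/51438 ≈ 860.68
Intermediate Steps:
K(M) = 4*M³ (K(M) = ((2*M)*(2*M))*M = (4*M²)*M = 4*M³)
√((-24955 - 18370)/((2519 + 6424)*(1246 - 1237) + 22389) + K(57)) = √((-24955 - 18370)/((2519 + 6424)*(1246 - 1237) + 22389) + 4*57³) = √(-43325/(8943*9 + 22389) + 4*185193) = √(-43325/(80487 + 22389) + 740772) = √(-43325/102876 + 740772) = √(76207616947/102876) = √1959983700259893/51438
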